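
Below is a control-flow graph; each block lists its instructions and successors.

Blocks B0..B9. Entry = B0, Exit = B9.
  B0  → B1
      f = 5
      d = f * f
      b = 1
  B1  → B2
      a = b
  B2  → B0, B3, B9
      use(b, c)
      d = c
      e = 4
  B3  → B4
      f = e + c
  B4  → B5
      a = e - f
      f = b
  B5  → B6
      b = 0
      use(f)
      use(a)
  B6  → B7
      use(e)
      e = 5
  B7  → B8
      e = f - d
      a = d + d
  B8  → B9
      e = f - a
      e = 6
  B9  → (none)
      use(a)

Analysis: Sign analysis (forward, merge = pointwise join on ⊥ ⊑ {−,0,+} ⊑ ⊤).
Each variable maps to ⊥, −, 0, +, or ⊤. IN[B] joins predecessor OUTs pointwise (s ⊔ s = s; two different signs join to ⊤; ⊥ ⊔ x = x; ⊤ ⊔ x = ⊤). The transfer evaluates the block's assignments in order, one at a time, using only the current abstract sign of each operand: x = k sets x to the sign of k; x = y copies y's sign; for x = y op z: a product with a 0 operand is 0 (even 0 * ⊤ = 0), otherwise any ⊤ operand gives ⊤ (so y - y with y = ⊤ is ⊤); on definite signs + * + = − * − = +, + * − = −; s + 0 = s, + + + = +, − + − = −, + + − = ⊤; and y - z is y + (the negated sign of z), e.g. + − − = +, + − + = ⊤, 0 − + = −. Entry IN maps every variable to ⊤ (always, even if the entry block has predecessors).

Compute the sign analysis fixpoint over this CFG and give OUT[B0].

Per-block solution:
  B0:  IN=(all ⊤)  OUT={b:+, d:+, f:+; rest ⊤}
  B1:  IN={b:+, d:+, f:+; rest ⊤}  OUT={a:+, b:+, d:+, f:+; rest ⊤}
  B2:  IN={a:+, b:+, d:+, f:+; rest ⊤}  OUT={a:+, b:+, e:+, f:+; rest ⊤}
  B3:  IN={a:+, b:+, e:+, f:+; rest ⊤}  OUT={a:+, b:+, e:+; rest ⊤}
  B4:  IN={a:+, b:+, e:+; rest ⊤}  OUT={b:+, e:+, f:+; rest ⊤}
  B5:  IN={b:+, e:+, f:+; rest ⊤}  OUT={b:0, e:+, f:+; rest ⊤}
  B6:  IN={b:0, e:+, f:+; rest ⊤}  OUT={b:0, e:+, f:+; rest ⊤}
  B7:  IN={b:0, e:+, f:+; rest ⊤}  OUT={b:0, f:+; rest ⊤}
  B8:  IN={b:0, f:+; rest ⊤}  OUT={b:0, e:+, f:+; rest ⊤}
  B9:  IN={e:+, f:+; rest ⊤}  OUT={e:+, f:+; rest ⊤}

Merge at B0 (entry node, so the boundary value (all ⊤) is joined with the incoming edge(s)): IN[B0] = (all ⊤) ⊔ OUT[B2] = {a: ⊤, b: ⊤, c: ⊤, d: ⊤, e: ⊤, f: ⊤}
Applying B0's transfer function to that IN value gives OUT[B0] (row B0 above).

Answer: {a: ⊤, b: +, c: ⊤, d: +, e: ⊤, f: +}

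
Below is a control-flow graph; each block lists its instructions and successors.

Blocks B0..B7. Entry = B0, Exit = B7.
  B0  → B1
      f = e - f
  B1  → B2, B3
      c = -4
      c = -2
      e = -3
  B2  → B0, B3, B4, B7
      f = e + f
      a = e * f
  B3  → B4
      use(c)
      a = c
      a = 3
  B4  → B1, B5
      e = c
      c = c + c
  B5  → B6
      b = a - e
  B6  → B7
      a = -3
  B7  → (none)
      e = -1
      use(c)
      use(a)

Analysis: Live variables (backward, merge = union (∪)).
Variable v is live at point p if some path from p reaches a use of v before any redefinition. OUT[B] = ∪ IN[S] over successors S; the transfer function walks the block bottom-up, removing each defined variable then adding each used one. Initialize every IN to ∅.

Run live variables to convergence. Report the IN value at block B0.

Answer: {e, f}

Working:
Converged values:
  B0: | IN={e, f} | OUT={f}
  B1: | IN={f} | OUT={c, e, f}
  B2: | IN={c, e, f} | OUT={a, c, e, f}
  B3: | IN={c, f} | OUT={a, c, f}
  B4: | IN={a, c, f} | OUT={a, c, e, f}
  B5: | IN={a, c, e} | OUT={c}
  B6: | IN={c} | OUT={a, c}
  B7: | IN={a, c} | OUT={}

Merge at B0: OUT[B0] = IN[B1] = {f}
Applying B0's transfer function to that OUT value gives IN[B0] (row B0 above).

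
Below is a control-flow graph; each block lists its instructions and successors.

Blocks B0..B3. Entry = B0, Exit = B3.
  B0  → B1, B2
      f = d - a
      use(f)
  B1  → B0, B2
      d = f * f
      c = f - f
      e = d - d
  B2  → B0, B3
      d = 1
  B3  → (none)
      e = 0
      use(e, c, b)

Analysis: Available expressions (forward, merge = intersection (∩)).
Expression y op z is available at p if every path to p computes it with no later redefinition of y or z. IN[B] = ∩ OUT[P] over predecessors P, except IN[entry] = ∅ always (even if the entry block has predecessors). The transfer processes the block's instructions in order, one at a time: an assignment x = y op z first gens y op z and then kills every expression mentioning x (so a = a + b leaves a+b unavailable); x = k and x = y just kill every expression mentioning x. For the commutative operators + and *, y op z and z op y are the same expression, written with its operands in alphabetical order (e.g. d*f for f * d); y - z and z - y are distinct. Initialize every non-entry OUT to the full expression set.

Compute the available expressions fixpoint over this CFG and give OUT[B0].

Converged values:
  B0:   IN={}   OUT={d-a}
  B1:   IN={d-a}   OUT={d-d, f*f, f-f}
  B2:   IN={}   OUT={}
  B3:   IN={}   OUT={}

Merge at B0 (entry node, so the boundary value {} is joined with the incoming edge(s)): IN[B0] = {} ∩ OUT[B1] ∩ OUT[B2] = {}
Applying B0's transfer function to that IN value gives OUT[B0] (row B0 above).

Answer: {d-a}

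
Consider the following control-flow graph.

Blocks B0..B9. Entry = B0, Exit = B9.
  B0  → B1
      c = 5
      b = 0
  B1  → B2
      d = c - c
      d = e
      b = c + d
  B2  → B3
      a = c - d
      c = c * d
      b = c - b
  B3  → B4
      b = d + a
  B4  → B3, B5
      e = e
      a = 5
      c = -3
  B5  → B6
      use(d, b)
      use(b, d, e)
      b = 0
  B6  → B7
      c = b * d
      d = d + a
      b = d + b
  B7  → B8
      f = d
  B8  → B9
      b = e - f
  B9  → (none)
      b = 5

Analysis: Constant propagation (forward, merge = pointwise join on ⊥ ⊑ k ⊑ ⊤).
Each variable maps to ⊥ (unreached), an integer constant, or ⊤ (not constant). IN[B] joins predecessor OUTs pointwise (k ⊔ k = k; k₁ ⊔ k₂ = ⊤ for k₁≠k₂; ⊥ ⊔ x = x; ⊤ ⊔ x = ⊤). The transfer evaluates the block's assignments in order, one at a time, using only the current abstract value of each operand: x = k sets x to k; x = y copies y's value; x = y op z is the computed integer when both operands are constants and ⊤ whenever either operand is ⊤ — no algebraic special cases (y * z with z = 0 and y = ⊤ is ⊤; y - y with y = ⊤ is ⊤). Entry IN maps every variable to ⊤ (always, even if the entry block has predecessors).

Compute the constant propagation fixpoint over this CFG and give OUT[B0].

Answer: {a: ⊤, b: 0, c: 5, d: ⊤, e: ⊤, f: ⊤}

Trace:
Fixpoint table:
  B0: | IN=(all ⊤) | OUT={b:0, c:5; rest ⊤}
  B1: | IN={b:0, c:5; rest ⊤} | OUT={c:5; rest ⊤}
  B2: | IN={c:5; rest ⊤} | OUT=(all ⊤)
  B3: | IN=(all ⊤) | OUT=(all ⊤)
  B4: | IN=(all ⊤) | OUT={a:5, c:-3; rest ⊤}
  B5: | IN={a:5, c:-3; rest ⊤} | OUT={a:5, b:0, c:-3; rest ⊤}
  B6: | IN={a:5, b:0, c:-3; rest ⊤} | OUT={a:5; rest ⊤}
  B7: | IN={a:5; rest ⊤} | OUT={a:5; rest ⊤}
  B8: | IN={a:5; rest ⊤} | OUT={a:5; rest ⊤}
  B9: | IN={a:5; rest ⊤} | OUT={a:5, b:5; rest ⊤}

B0 is the boundary node: IN[B0] = {a: ⊤, b: ⊤, c: ⊤, d: ⊤, e: ⊤, f: ⊤}
Applying B0's transfer function to that IN value gives OUT[B0] (row B0 above).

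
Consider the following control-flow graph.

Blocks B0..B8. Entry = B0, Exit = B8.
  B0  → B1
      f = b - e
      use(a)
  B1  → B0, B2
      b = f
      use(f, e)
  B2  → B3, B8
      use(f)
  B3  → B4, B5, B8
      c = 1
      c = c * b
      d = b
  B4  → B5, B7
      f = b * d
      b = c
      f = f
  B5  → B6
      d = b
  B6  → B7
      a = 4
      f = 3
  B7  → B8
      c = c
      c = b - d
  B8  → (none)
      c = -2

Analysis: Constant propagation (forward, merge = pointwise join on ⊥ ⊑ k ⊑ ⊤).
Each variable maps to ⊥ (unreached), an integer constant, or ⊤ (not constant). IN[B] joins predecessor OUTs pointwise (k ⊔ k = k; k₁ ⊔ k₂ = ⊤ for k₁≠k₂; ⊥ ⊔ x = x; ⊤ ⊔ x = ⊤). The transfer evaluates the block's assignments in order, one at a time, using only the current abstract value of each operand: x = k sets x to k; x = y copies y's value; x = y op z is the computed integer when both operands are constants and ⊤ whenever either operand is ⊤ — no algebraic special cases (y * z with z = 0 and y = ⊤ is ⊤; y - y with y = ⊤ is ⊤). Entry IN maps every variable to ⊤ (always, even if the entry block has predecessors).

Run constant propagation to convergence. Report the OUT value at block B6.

Answer: {a: 4, b: ⊤, c: ⊤, d: ⊤, e: ⊤, f: 3}

Derivation:
Fixpoint table:
  B0: | IN=(all ⊤) | OUT=(all ⊤)
  B1: | IN=(all ⊤) | OUT=(all ⊤)
  B2: | IN=(all ⊤) | OUT=(all ⊤)
  B3: | IN=(all ⊤) | OUT=(all ⊤)
  B4: | IN=(all ⊤) | OUT=(all ⊤)
  B5: | IN=(all ⊤) | OUT=(all ⊤)
  B6: | IN=(all ⊤) | OUT={a:4, f:3; rest ⊤}
  B7: | IN=(all ⊤) | OUT=(all ⊤)
  B8: | IN=(all ⊤) | OUT={c:-2; rest ⊤}

Merge at B6: IN[B6] = OUT[B5] = {a: ⊤, b: ⊤, c: ⊤, d: ⊤, e: ⊤, f: ⊤}
Applying B6's transfer function to that IN value gives OUT[B6] (row B6 above).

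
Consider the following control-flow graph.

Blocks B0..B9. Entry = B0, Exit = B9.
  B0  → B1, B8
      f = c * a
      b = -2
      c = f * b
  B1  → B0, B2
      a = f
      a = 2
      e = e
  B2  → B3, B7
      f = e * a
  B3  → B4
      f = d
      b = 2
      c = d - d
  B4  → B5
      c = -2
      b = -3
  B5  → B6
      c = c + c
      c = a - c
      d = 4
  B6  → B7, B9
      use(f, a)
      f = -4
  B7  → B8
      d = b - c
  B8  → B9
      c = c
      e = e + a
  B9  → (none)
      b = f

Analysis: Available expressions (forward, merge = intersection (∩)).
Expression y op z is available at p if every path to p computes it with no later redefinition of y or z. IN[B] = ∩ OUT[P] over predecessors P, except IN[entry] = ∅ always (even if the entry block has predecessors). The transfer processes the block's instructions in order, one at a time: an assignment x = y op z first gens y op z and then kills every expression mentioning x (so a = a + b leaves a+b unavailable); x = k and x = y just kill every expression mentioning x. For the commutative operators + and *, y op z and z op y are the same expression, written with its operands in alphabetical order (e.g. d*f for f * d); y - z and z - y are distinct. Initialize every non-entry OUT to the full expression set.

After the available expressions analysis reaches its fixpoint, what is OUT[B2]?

Converged values:
  B0: | IN={} | OUT={b*f}
  B1: | IN={b*f} | OUT={b*f}
  B2: | IN={b*f} | OUT={a*e}
  B3: | IN={a*e} | OUT={a*e, d-d}
  B4: | IN={a*e, d-d} | OUT={a*e, d-d}
  B5: | IN={a*e, d-d} | OUT={a*e}
  B6: | IN={a*e} | OUT={a*e}
  B7: | IN={a*e} | OUT={a*e, b-c}
  B8: | IN={} | OUT={}
  B9: | IN={} | OUT={}

Merge at B2: IN[B2] = OUT[B1] = {b*f}
Applying B2's transfer function to that IN value gives OUT[B2] (row B2 above).

Answer: {a*e}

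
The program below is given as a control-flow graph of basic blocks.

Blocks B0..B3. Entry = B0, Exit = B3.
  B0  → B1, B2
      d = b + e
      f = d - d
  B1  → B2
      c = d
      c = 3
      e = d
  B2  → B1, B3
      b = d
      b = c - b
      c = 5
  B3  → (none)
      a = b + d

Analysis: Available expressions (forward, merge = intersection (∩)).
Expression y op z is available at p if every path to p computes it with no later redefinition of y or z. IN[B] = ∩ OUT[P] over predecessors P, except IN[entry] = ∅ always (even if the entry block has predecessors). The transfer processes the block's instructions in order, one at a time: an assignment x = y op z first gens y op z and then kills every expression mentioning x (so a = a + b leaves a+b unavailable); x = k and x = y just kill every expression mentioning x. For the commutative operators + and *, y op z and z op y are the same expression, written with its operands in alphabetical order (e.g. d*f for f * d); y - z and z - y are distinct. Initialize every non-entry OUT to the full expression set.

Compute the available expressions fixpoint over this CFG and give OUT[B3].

Answer: {b+d, d-d}

Derivation:
Converged values:
  B0:  IN={}  OUT={b+e, d-d}
  B1:  IN={d-d}  OUT={d-d}
  B2:  IN={d-d}  OUT={d-d}
  B3:  IN={d-d}  OUT={b+d, d-d}

Merge at B3: IN[B3] = OUT[B2] = {d-d}
Applying B3's transfer function to that IN value gives OUT[B3] (row B3 above).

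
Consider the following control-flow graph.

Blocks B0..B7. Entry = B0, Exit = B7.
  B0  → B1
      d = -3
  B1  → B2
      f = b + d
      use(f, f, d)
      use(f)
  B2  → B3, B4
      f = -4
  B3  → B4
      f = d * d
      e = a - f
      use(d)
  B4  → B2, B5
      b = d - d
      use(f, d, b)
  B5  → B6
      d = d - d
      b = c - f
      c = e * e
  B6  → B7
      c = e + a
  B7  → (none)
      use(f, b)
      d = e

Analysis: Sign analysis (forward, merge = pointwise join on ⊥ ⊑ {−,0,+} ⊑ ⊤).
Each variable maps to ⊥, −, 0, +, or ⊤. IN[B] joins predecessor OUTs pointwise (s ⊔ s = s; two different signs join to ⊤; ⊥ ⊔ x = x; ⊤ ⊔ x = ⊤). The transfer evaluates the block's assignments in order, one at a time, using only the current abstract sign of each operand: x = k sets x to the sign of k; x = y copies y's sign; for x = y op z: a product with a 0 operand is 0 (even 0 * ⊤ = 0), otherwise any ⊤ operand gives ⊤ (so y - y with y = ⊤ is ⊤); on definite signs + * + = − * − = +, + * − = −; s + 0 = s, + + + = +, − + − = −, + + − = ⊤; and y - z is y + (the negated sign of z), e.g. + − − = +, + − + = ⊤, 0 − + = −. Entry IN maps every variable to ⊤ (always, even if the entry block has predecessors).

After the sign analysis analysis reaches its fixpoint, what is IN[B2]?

Answer: {a: ⊤, b: ⊤, c: ⊤, d: -, e: ⊤, f: ⊤}

Working:
Per-block solution:
  B0: | IN=(all ⊤) | OUT={d:-; rest ⊤}
  B1: | IN={d:-; rest ⊤} | OUT={d:-; rest ⊤}
  B2: | IN={d:-; rest ⊤} | OUT={d:-, f:-; rest ⊤}
  B3: | IN={d:-, f:-; rest ⊤} | OUT={d:-, f:+; rest ⊤}
  B4: | IN={d:-; rest ⊤} | OUT={d:-; rest ⊤}
  B5: | IN={d:-; rest ⊤} | OUT=(all ⊤)
  B6: | IN=(all ⊤) | OUT=(all ⊤)
  B7: | IN=(all ⊤) | OUT=(all ⊤)

Merge at B2: IN[B2] = OUT[B1] ⊔ OUT[B4] = {a: ⊤, b: ⊤, c: ⊤, d: -, e: ⊤, f: ⊤}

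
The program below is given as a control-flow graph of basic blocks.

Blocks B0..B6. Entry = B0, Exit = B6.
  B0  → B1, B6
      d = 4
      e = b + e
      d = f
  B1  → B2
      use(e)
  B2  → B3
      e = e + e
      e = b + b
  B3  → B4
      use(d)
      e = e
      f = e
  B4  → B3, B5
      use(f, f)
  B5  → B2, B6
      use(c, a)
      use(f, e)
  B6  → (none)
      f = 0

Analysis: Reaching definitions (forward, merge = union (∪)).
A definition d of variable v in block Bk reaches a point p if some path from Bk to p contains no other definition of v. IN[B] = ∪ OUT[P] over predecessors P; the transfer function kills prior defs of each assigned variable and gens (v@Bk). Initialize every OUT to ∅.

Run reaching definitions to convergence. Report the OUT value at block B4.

Answer: {d@B0, e@B3, f@B3}

Working:
Converged values:
  B0:  IN={}  OUT={d@B0, e@B0}
  B1:  IN={d@B0, e@B0}  OUT={d@B0, e@B0}
  B2:  IN={d@B0, e@B0, e@B3, f@B3}  OUT={d@B0, e@B2, f@B3}
  B3:  IN={d@B0, e@B2, e@B3, f@B3}  OUT={d@B0, e@B3, f@B3}
  B4:  IN={d@B0, e@B3, f@B3}  OUT={d@B0, e@B3, f@B3}
  B5:  IN={d@B0, e@B3, f@B3}  OUT={d@B0, e@B3, f@B3}
  B6:  IN={d@B0, e@B0, e@B3, f@B3}  OUT={d@B0, e@B0, e@B3, f@B6}

Merge at B4: IN[B4] = OUT[B3] = {d@B0, e@B3, f@B3}
Applying B4's transfer function to that IN value gives OUT[B4] (row B4 above).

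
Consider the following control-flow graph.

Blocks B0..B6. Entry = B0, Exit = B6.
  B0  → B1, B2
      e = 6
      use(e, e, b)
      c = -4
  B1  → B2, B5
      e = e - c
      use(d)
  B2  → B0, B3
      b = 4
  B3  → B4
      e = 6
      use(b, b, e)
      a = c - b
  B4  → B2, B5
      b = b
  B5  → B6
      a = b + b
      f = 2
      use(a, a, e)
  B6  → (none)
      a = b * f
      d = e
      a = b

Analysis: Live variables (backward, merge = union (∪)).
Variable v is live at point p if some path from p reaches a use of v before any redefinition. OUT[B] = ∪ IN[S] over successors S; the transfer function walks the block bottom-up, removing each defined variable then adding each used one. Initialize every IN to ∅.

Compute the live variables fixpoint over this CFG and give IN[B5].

Answer: {b, e}

Derivation:
Fixpoint table:
  B0:   IN={b, d}   OUT={b, c, d, e}
  B1:   IN={b, c, d, e}   OUT={b, c, d, e}
  B2:   IN={c, d}   OUT={b, c, d}
  B3:   IN={b, c, d}   OUT={b, c, d, e}
  B4:   IN={b, c, d, e}   OUT={b, c, d, e}
  B5:   IN={b, e}   OUT={b, e, f}
  B6:   IN={b, e, f}   OUT={}

Merge at B5: OUT[B5] = IN[B6] = {b, e, f}
Applying B5's transfer function to that OUT value gives IN[B5] (row B5 above).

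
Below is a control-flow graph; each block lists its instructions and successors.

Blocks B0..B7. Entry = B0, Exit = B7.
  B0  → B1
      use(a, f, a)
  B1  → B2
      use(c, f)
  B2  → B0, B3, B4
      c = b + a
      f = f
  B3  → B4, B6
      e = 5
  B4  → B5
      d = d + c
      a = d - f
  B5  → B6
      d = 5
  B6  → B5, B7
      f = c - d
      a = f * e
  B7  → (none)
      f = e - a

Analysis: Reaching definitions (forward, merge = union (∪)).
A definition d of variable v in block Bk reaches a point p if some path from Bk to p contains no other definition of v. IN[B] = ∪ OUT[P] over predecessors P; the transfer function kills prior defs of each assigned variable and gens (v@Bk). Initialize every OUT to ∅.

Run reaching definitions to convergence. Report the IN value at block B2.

Fixpoint table:
  B0:   IN={c@B2, f@B2}   OUT={c@B2, f@B2}
  B1:   IN={c@B2, f@B2}   OUT={c@B2, f@B2}
  B2:   IN={c@B2, f@B2}   OUT={c@B2, f@B2}
  B3:   IN={c@B2, f@B2}   OUT={c@B2, e@B3, f@B2}
  B4:   IN={c@B2, e@B3, f@B2}   OUT={a@B4, c@B2, d@B4, e@B3, f@B2}
  B5:   IN={a@B4, a@B6, c@B2, d@B4, d@B5, e@B3, f@B2, f@B6}   OUT={a@B4, a@B6, c@B2, d@B5, e@B3, f@B2, f@B6}
  B6:   IN={a@B4, a@B6, c@B2, d@B5, e@B3, f@B2, f@B6}   OUT={a@B6, c@B2, d@B5, e@B3, f@B6}
  B7:   IN={a@B6, c@B2, d@B5, e@B3, f@B6}   OUT={a@B6, c@B2, d@B5, e@B3, f@B7}

Merge at B2: IN[B2] = OUT[B1] = {c@B2, f@B2}

Answer: {c@B2, f@B2}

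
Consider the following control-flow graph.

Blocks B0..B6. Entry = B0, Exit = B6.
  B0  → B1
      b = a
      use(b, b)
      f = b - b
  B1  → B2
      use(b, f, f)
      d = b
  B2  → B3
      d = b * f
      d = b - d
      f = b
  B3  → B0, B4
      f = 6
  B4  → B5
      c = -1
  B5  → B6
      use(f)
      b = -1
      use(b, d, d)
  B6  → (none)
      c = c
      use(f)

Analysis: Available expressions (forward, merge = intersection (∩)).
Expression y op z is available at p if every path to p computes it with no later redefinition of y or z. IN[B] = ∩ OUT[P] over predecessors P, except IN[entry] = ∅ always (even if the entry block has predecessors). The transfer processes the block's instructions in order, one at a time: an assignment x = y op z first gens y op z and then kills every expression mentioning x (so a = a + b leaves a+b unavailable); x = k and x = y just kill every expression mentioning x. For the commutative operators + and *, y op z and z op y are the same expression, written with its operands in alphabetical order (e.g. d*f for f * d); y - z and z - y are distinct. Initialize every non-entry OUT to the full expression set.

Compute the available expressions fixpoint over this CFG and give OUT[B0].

Per-block solution:
  B0: | IN={} | OUT={b-b}
  B1: | IN={b-b} | OUT={b-b}
  B2: | IN={b-b} | OUT={b-b}
  B3: | IN={b-b} | OUT={b-b}
  B4: | IN={b-b} | OUT={b-b}
  B5: | IN={b-b} | OUT={}
  B6: | IN={} | OUT={}

Merge at B0 (entry node, so the boundary value {} is joined with the incoming edge(s)): IN[B0] = {} ∩ OUT[B3] = {}
Applying B0's transfer function to that IN value gives OUT[B0] (row B0 above).

Answer: {b-b}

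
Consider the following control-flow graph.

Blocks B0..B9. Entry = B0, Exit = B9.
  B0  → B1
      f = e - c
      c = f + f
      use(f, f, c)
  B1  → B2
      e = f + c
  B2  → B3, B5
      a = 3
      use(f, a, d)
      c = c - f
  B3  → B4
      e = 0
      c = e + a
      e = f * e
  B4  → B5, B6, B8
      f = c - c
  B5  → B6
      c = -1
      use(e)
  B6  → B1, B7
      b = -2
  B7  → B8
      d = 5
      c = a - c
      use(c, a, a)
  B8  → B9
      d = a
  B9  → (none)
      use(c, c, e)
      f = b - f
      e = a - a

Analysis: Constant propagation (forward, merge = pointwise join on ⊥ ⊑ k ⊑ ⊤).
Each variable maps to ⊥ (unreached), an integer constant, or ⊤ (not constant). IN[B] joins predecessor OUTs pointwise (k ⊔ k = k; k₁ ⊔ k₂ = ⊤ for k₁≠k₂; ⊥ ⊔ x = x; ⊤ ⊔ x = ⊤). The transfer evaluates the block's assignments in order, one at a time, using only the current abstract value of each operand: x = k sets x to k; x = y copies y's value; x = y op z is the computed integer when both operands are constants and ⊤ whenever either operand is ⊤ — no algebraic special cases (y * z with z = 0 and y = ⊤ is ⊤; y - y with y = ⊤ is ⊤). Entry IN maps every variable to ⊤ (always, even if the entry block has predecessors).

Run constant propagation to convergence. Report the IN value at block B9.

Converged values:
  B0:   IN=(all ⊤)   OUT=(all ⊤)
  B1:   IN=(all ⊤)   OUT=(all ⊤)
  B2:   IN=(all ⊤)   OUT={a:3; rest ⊤}
  B3:   IN={a:3; rest ⊤}   OUT={a:3, c:3; rest ⊤}
  B4:   IN={a:3, c:3; rest ⊤}   OUT={a:3, c:3, f:0; rest ⊤}
  B5:   IN={a:3; rest ⊤}   OUT={a:3, c:-1; rest ⊤}
  B6:   IN={a:3; rest ⊤}   OUT={a:3, b:-2; rest ⊤}
  B7:   IN={a:3, b:-2; rest ⊤}   OUT={a:3, b:-2, d:5; rest ⊤}
  B8:   IN={a:3; rest ⊤}   OUT={a:3, d:3; rest ⊤}
  B9:   IN={a:3, d:3; rest ⊤}   OUT={a:3, d:3, e:0; rest ⊤}

Merge at B9: IN[B9] = OUT[B8] = {a: 3, b: ⊤, c: ⊤, d: 3, e: ⊤, f: ⊤}

Answer: {a: 3, b: ⊤, c: ⊤, d: 3, e: ⊤, f: ⊤}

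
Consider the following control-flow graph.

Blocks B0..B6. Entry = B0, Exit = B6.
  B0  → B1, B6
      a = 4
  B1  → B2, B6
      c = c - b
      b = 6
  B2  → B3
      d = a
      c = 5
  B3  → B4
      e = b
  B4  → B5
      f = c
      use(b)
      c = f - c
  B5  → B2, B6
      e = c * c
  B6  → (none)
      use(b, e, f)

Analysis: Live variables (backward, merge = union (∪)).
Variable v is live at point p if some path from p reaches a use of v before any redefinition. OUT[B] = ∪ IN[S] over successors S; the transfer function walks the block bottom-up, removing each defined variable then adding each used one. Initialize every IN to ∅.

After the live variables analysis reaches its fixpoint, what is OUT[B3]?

Answer: {a, b, c}

Working:
Per-block solution:
  B0:   IN={b, c, e, f}   OUT={a, b, c, e, f}
  B1:   IN={a, b, c, e, f}   OUT={a, b, e, f}
  B2:   IN={a, b}   OUT={a, b, c}
  B3:   IN={a, b, c}   OUT={a, b, c}
  B4:   IN={a, b, c}   OUT={a, b, c, f}
  B5:   IN={a, b, c, f}   OUT={a, b, e, f}
  B6:   IN={b, e, f}   OUT={}

Merge at B3: OUT[B3] = IN[B4] = {a, b, c}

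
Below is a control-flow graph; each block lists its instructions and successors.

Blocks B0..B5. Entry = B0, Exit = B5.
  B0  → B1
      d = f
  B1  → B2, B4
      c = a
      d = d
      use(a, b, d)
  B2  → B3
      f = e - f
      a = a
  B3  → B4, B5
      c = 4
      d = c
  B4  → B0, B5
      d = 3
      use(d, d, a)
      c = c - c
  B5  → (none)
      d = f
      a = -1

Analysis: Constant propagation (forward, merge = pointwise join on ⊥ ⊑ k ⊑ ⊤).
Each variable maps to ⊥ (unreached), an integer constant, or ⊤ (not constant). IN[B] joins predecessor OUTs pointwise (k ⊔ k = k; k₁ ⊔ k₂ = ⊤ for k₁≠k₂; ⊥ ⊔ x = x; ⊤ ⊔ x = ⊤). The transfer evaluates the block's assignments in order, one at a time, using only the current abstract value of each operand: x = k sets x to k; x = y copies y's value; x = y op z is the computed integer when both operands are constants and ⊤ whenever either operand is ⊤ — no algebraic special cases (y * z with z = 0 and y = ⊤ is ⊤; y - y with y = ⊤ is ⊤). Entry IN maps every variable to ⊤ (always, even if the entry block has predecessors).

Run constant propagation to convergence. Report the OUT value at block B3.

Answer: {a: ⊤, b: ⊤, c: 4, d: 4, e: ⊤, f: ⊤}

Working:
Converged values:
  B0: | IN=(all ⊤) | OUT=(all ⊤)
  B1: | IN=(all ⊤) | OUT=(all ⊤)
  B2: | IN=(all ⊤) | OUT=(all ⊤)
  B3: | IN=(all ⊤) | OUT={c:4, d:4; rest ⊤}
  B4: | IN=(all ⊤) | OUT={d:3; rest ⊤}
  B5: | IN=(all ⊤) | OUT={a:-1; rest ⊤}

Merge at B3: IN[B3] = OUT[B2] = {a: ⊤, b: ⊤, c: ⊤, d: ⊤, e: ⊤, f: ⊤}
Applying B3's transfer function to that IN value gives OUT[B3] (row B3 above).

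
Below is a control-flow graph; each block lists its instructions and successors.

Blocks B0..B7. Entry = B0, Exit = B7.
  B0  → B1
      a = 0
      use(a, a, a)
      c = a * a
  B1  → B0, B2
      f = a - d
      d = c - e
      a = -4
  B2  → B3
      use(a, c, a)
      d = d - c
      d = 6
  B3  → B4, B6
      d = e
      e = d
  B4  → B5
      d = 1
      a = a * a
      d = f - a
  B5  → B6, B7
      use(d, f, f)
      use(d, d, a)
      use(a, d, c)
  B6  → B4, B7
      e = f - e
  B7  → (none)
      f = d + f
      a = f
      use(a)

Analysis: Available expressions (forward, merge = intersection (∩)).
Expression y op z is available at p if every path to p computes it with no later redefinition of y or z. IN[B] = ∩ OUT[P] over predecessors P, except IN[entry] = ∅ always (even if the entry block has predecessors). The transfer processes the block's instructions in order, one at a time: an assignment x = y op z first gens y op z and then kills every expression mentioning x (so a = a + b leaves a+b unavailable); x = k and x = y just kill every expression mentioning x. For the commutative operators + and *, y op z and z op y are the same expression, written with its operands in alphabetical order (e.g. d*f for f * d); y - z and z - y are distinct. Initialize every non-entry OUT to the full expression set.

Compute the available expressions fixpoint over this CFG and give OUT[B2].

Fixpoint table:
  B0:  IN={}  OUT={a*a}
  B1:  IN={a*a}  OUT={c-e}
  B2:  IN={c-e}  OUT={c-e}
  B3:  IN={c-e}  OUT={}
  B4:  IN={}  OUT={f-a}
  B5:  IN={f-a}  OUT={f-a}
  B6:  IN={}  OUT={}
  B7:  IN={}  OUT={}

Merge at B2: IN[B2] = OUT[B1] = {c-e}
Applying B2's transfer function to that IN value gives OUT[B2] (row B2 above).

Answer: {c-e}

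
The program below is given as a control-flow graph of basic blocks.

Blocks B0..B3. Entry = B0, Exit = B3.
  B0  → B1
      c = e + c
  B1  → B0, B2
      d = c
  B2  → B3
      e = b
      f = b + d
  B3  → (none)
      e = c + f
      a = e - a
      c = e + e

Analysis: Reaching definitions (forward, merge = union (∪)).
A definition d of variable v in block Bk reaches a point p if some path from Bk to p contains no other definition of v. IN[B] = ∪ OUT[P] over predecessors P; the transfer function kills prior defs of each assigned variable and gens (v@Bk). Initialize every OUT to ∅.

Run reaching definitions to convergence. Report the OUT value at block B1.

Converged values:
  B0:  IN={c@B0, d@B1}  OUT={c@B0, d@B1}
  B1:  IN={c@B0, d@B1}  OUT={c@B0, d@B1}
  B2:  IN={c@B0, d@B1}  OUT={c@B0, d@B1, e@B2, f@B2}
  B3:  IN={c@B0, d@B1, e@B2, f@B2}  OUT={a@B3, c@B3, d@B1, e@B3, f@B2}

Merge at B1: IN[B1] = OUT[B0] = {c@B0, d@B1}
Applying B1's transfer function to that IN value gives OUT[B1] (row B1 above).

Answer: {c@B0, d@B1}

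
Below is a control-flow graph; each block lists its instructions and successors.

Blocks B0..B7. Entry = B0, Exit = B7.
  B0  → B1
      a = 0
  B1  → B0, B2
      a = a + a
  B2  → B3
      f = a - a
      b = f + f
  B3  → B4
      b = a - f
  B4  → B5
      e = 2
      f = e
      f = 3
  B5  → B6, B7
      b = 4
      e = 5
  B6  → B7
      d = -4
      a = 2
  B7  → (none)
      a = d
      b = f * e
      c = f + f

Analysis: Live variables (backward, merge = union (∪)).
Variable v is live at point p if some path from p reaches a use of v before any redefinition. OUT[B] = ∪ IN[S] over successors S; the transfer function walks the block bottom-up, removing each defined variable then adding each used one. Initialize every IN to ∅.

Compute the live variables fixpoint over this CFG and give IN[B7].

Converged values:
  B0:   IN={d}   OUT={a, d}
  B1:   IN={a, d}   OUT={a, d}
  B2:   IN={a, d}   OUT={a, d, f}
  B3:   IN={a, d, f}   OUT={d}
  B4:   IN={d}   OUT={d, f}
  B5:   IN={d, f}   OUT={d, e, f}
  B6:   IN={e, f}   OUT={d, e, f}
  B7:   IN={d, e, f}   OUT={}

B7 is the boundary node: OUT[B7] = {}
Applying B7's transfer function to that OUT value gives IN[B7] (row B7 above).

Answer: {d, e, f}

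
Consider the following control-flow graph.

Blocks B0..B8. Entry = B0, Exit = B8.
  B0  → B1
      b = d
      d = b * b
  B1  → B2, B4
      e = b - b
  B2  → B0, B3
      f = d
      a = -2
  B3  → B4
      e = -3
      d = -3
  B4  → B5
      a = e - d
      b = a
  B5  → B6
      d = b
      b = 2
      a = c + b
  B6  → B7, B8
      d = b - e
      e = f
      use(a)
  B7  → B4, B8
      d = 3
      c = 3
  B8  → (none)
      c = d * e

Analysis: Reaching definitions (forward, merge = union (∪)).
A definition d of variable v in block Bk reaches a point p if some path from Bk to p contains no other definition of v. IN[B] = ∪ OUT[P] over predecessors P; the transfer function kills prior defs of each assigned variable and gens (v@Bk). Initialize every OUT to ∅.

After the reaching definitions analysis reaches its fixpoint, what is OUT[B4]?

Answer: {a@B4, b@B4, c@B7, d@B0, d@B3, d@B7, e@B1, e@B3, e@B6, f@B2}

Trace:
Per-block solution:
  B0:  IN={a@B2, b@B0, d@B0, e@B1, f@B2}  OUT={a@B2, b@B0, d@B0, e@B1, f@B2}
  B1:  IN={a@B2, b@B0, d@B0, e@B1, f@B2}  OUT={a@B2, b@B0, d@B0, e@B1, f@B2}
  B2:  IN={a@B2, b@B0, d@B0, e@B1, f@B2}  OUT={a@B2, b@B0, d@B0, e@B1, f@B2}
  B3:  IN={a@B2, b@B0, d@B0, e@B1, f@B2}  OUT={a@B2, b@B0, d@B3, e@B3, f@B2}
  B4:  IN={a@B2, a@B5, b@B0, b@B5, c@B7, d@B0, d@B3, d@B7, e@B1, e@B3, e@B6, f@B2}  OUT={a@B4, b@B4, c@B7, d@B0, d@B3, d@B7, e@B1, e@B3, e@B6, f@B2}
  B5:  IN={a@B4, b@B4, c@B7, d@B0, d@B3, d@B7, e@B1, e@B3, e@B6, f@B2}  OUT={a@B5, b@B5, c@B7, d@B5, e@B1, e@B3, e@B6, f@B2}
  B6:  IN={a@B5, b@B5, c@B7, d@B5, e@B1, e@B3, e@B6, f@B2}  OUT={a@B5, b@B5, c@B7, d@B6, e@B6, f@B2}
  B7:  IN={a@B5, b@B5, c@B7, d@B6, e@B6, f@B2}  OUT={a@B5, b@B5, c@B7, d@B7, e@B6, f@B2}
  B8:  IN={a@B5, b@B5, c@B7, d@B6, d@B7, e@B6, f@B2}  OUT={a@B5, b@B5, c@B8, d@B6, d@B7, e@B6, f@B2}

Merge at B4: IN[B4] = OUT[B1] ⊔ OUT[B3] ⊔ OUT[B7] = {a@B2, a@B5, b@B0, b@B5, c@B7, d@B0, d@B3, d@B7, e@B1, e@B3, e@B6, f@B2}
Applying B4's transfer function to that IN value gives OUT[B4] (row B4 above).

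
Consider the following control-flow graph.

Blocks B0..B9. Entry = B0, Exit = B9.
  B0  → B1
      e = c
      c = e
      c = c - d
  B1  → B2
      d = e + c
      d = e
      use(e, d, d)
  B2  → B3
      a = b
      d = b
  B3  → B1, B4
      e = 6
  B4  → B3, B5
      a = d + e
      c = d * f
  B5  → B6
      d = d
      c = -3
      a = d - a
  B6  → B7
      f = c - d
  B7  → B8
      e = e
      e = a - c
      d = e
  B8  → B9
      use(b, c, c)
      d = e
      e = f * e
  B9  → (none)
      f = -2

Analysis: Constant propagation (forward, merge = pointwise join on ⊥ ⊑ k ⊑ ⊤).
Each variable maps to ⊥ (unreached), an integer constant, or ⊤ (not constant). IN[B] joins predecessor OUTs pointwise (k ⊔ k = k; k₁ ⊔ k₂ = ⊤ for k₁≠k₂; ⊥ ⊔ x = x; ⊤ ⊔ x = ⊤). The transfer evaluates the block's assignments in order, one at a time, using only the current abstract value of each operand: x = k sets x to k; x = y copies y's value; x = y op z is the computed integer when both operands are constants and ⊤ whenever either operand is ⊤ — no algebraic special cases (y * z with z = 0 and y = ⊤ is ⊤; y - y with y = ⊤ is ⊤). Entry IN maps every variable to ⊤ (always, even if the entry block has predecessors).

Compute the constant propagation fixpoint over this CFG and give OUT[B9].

Fixpoint table:
  B0: | IN=(all ⊤) | OUT=(all ⊤)
  B1: | IN=(all ⊤) | OUT=(all ⊤)
  B2: | IN=(all ⊤) | OUT=(all ⊤)
  B3: | IN=(all ⊤) | OUT={e:6; rest ⊤}
  B4: | IN={e:6; rest ⊤} | OUT={e:6; rest ⊤}
  B5: | IN={e:6; rest ⊤} | OUT={c:-3, e:6; rest ⊤}
  B6: | IN={c:-3, e:6; rest ⊤} | OUT={c:-3, e:6; rest ⊤}
  B7: | IN={c:-3, e:6; rest ⊤} | OUT={c:-3; rest ⊤}
  B8: | IN={c:-3; rest ⊤} | OUT={c:-3; rest ⊤}
  B9: | IN={c:-3; rest ⊤} | OUT={c:-3, f:-2; rest ⊤}

Merge at B9: IN[B9] = OUT[B8] = {a: ⊤, b: ⊤, c: -3, d: ⊤, e: ⊤, f: ⊤}
Applying B9's transfer function to that IN value gives OUT[B9] (row B9 above).

Answer: {a: ⊤, b: ⊤, c: -3, d: ⊤, e: ⊤, f: -2}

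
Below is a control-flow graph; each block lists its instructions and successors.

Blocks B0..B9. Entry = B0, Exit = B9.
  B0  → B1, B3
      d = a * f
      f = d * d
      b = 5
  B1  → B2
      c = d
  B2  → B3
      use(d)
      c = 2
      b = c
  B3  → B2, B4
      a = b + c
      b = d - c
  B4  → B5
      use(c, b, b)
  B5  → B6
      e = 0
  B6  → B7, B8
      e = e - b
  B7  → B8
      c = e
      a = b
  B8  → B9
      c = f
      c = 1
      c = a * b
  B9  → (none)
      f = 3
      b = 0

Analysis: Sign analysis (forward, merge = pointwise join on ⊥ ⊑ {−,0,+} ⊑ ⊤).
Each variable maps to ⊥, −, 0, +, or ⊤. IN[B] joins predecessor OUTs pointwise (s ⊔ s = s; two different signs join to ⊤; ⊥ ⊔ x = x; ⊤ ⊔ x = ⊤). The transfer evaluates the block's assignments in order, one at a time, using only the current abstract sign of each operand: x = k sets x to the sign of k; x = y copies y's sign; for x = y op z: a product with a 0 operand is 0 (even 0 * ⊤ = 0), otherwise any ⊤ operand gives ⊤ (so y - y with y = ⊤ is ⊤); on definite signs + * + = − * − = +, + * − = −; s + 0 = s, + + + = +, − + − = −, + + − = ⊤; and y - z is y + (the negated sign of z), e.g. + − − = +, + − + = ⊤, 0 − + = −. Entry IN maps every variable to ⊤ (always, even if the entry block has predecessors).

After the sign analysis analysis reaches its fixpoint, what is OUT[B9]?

Converged values:
  B0:  IN=(all ⊤)  OUT={b:+; rest ⊤}
  B1:  IN={b:+; rest ⊤}  OUT={b:+; rest ⊤}
  B2:  IN=(all ⊤)  OUT={b:+, c:+; rest ⊤}
  B3:  IN={b:+; rest ⊤}  OUT=(all ⊤)
  B4:  IN=(all ⊤)  OUT=(all ⊤)
  B5:  IN=(all ⊤)  OUT={e:0; rest ⊤}
  B6:  IN={e:0; rest ⊤}  OUT=(all ⊤)
  B7:  IN=(all ⊤)  OUT=(all ⊤)
  B8:  IN=(all ⊤)  OUT=(all ⊤)
  B9:  IN=(all ⊤)  OUT={b:0, f:+; rest ⊤}

Merge at B9: IN[B9] = OUT[B8] = {a: ⊤, b: ⊤, c: ⊤, d: ⊤, e: ⊤, f: ⊤}
Applying B9's transfer function to that IN value gives OUT[B9] (row B9 above).

Answer: {a: ⊤, b: 0, c: ⊤, d: ⊤, e: ⊤, f: +}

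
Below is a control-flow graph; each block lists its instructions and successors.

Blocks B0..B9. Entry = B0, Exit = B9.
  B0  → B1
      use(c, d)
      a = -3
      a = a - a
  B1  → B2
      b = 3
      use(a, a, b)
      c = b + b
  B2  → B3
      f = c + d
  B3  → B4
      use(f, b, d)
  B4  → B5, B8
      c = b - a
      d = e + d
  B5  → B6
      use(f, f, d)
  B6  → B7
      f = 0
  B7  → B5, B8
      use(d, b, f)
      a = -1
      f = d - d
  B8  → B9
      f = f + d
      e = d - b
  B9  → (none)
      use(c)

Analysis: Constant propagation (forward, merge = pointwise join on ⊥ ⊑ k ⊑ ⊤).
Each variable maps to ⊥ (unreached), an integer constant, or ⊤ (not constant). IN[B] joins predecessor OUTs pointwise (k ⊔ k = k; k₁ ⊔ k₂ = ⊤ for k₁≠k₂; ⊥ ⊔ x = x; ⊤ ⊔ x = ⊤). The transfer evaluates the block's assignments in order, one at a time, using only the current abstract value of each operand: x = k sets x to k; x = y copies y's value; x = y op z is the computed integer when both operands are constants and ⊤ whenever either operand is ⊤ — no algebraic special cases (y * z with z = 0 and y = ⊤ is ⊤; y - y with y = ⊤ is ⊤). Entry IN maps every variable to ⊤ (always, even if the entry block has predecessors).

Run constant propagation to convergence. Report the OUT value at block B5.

Answer: {a: ⊤, b: 3, c: 3, d: ⊤, e: ⊤, f: ⊤}

Derivation:
Fixpoint table:
  B0:  IN=(all ⊤)  OUT={a:0; rest ⊤}
  B1:  IN={a:0; rest ⊤}  OUT={a:0, b:3, c:6; rest ⊤}
  B2:  IN={a:0, b:3, c:6; rest ⊤}  OUT={a:0, b:3, c:6; rest ⊤}
  B3:  IN={a:0, b:3, c:6; rest ⊤}  OUT={a:0, b:3, c:6; rest ⊤}
  B4:  IN={a:0, b:3, c:6; rest ⊤}  OUT={a:0, b:3, c:3; rest ⊤}
  B5:  IN={b:3, c:3; rest ⊤}  OUT={b:3, c:3; rest ⊤}
  B6:  IN={b:3, c:3; rest ⊤}  OUT={b:3, c:3, f:0; rest ⊤}
  B7:  IN={b:3, c:3, f:0; rest ⊤}  OUT={a:-1, b:3, c:3; rest ⊤}
  B8:  IN={b:3, c:3; rest ⊤}  OUT={b:3, c:3; rest ⊤}
  B9:  IN={b:3, c:3; rest ⊤}  OUT={b:3, c:3; rest ⊤}

Merge at B5: IN[B5] = OUT[B4] ⊔ OUT[B7] = {a: ⊤, b: 3, c: 3, d: ⊤, e: ⊤, f: ⊤}
Applying B5's transfer function to that IN value gives OUT[B5] (row B5 above).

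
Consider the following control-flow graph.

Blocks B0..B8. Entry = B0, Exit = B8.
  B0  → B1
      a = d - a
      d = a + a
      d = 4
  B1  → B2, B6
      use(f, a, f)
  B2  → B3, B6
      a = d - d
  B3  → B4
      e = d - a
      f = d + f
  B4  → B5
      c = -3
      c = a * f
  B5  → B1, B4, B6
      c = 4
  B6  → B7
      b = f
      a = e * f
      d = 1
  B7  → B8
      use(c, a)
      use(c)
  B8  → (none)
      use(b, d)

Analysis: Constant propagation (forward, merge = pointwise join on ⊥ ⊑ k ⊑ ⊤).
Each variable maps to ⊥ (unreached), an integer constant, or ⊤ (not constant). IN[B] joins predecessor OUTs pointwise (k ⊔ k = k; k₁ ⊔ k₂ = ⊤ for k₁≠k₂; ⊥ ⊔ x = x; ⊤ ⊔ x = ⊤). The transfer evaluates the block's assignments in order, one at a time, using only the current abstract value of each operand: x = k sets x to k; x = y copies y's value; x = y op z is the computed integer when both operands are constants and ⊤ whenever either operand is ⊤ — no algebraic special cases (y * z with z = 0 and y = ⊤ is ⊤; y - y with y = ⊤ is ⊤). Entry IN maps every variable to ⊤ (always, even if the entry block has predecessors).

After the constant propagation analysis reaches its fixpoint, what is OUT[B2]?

Answer: {a: 0, b: ⊤, c: ⊤, d: 4, e: ⊤, f: ⊤}

Working:
Converged values:
  B0:   IN=(all ⊤)   OUT={d:4; rest ⊤}
  B1:   IN={d:4; rest ⊤}   OUT={d:4; rest ⊤}
  B2:   IN={d:4; rest ⊤}   OUT={a:0, d:4; rest ⊤}
  B3:   IN={a:0, d:4; rest ⊤}   OUT={a:0, d:4, e:4; rest ⊤}
  B4:   IN={a:0, d:4, e:4; rest ⊤}   OUT={a:0, d:4, e:4; rest ⊤}
  B5:   IN={a:0, d:4, e:4; rest ⊤}   OUT={a:0, c:4, d:4, e:4; rest ⊤}
  B6:   IN={d:4; rest ⊤}   OUT={d:1; rest ⊤}
  B7:   IN={d:1; rest ⊤}   OUT={d:1; rest ⊤}
  B8:   IN={d:1; rest ⊤}   OUT={d:1; rest ⊤}

Merge at B2: IN[B2] = OUT[B1] = {a: ⊤, b: ⊤, c: ⊤, d: 4, e: ⊤, f: ⊤}
Applying B2's transfer function to that IN value gives OUT[B2] (row B2 above).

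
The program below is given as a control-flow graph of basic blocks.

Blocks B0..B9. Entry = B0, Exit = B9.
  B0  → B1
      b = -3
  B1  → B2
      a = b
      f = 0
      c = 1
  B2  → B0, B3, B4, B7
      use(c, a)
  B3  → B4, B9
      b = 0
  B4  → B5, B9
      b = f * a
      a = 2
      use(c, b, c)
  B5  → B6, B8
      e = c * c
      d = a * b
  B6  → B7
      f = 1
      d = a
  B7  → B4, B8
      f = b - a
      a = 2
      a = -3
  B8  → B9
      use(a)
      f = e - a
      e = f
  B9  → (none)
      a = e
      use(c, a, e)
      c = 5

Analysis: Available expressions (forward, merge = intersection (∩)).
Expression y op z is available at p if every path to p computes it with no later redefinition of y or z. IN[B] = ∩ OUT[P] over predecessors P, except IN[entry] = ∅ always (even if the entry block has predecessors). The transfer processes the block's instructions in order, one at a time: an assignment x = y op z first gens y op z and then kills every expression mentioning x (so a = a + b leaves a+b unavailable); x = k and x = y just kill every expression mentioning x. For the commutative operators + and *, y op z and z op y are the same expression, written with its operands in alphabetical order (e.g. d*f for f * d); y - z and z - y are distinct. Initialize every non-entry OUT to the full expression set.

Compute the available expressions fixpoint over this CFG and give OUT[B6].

Answer: {a*b, c*c}

Working:
Per-block solution:
  B0:  IN={}  OUT={}
  B1:  IN={}  OUT={}
  B2:  IN={}  OUT={}
  B3:  IN={}  OUT={}
  B4:  IN={}  OUT={}
  B5:  IN={}  OUT={a*b, c*c}
  B6:  IN={a*b, c*c}  OUT={a*b, c*c}
  B7:  IN={}  OUT={}
  B8:  IN={}  OUT={}
  B9:  IN={}  OUT={}

Merge at B6: IN[B6] = OUT[B5] = {a*b, c*c}
Applying B6's transfer function to that IN value gives OUT[B6] (row B6 above).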